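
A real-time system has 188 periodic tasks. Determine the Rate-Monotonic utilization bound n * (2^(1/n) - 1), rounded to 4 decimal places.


Compute 2^(1/188) = 1.0036937583
Subtract 1: 1.0036937583 - 1 = 0.0036937583
Multiply by n: 188 * 0.0036937583 = 0.6944265604
Round to 4 dp: 0.6944

0.6944


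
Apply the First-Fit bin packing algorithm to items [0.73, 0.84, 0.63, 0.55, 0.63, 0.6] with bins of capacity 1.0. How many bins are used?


Place items sequentially using First-Fit:
  Item 0.73 -> new Bin 1
  Item 0.84 -> new Bin 2
  Item 0.63 -> new Bin 3
  Item 0.55 -> new Bin 4
  Item 0.63 -> new Bin 5
  Item 0.6 -> new Bin 6
Total bins used = 6

6


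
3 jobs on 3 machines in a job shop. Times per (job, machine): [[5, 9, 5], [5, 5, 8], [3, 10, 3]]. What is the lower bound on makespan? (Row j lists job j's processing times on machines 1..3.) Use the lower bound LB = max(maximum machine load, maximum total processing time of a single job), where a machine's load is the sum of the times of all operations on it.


Machine loads:
  Machine 1: 5 + 5 + 3 = 13
  Machine 2: 9 + 5 + 10 = 24
  Machine 3: 5 + 8 + 3 = 16
Max machine load = 24
Job totals:
  Job 1: 19
  Job 2: 18
  Job 3: 16
Max job total = 19
Lower bound = max(24, 19) = 24

24


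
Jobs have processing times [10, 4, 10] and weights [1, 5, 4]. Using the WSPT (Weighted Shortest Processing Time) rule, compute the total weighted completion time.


Compute p/w ratios and sort ascending (WSPT): [(4, 5), (10, 4), (10, 1)]
Compute weighted completion times:
  Job (p=4,w=5): C=4, w*C=5*4=20
  Job (p=10,w=4): C=14, w*C=4*14=56
  Job (p=10,w=1): C=24, w*C=1*24=24
Total weighted completion time = 100

100


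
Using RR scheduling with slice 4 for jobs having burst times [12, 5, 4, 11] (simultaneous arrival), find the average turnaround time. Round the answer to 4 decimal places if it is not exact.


Time quantum = 4
Execution trace:
  J1 runs 4 units, time = 4
  J2 runs 4 units, time = 8
  J3 runs 4 units, time = 12
  J4 runs 4 units, time = 16
  J1 runs 4 units, time = 20
  J2 runs 1 units, time = 21
  J4 runs 4 units, time = 25
  J1 runs 4 units, time = 29
  J4 runs 3 units, time = 32
Finish times: [29, 21, 12, 32]
Average turnaround = 94/4 = 23.5

23.5


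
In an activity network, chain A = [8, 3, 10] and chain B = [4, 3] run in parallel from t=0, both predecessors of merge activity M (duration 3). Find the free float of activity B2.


ES(B2) = sum of predecessors on chain B = 4
EF(B2) = ES + duration = 4 + 3 = 7
Successor of B2 is M. ES(M) = max(sum(A), sum(B)) = max(21, 7) = 21
Free float = ES(successor) - EF(current) = 21 - 7 = 14

14


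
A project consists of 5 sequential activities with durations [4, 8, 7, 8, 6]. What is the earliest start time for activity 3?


Activity 3 starts after activities 1 through 2 complete.
Predecessor durations: [4, 8]
ES = 4 + 8 = 12

12


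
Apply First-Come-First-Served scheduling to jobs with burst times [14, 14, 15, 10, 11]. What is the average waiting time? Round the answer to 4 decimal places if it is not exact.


FCFS order (as given): [14, 14, 15, 10, 11]
Waiting times:
  Job 1: wait = 0
  Job 2: wait = 14
  Job 3: wait = 28
  Job 4: wait = 43
  Job 5: wait = 53
Sum of waiting times = 138
Average waiting time = 138/5 = 27.6

27.6


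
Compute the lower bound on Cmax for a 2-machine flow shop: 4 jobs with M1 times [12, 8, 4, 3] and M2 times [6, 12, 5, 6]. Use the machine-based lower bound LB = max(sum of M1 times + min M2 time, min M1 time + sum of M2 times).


LB1 = sum(M1 times) + min(M2 times) = 27 + 5 = 32
LB2 = min(M1 times) + sum(M2 times) = 3 + 29 = 32
Lower bound = max(LB1, LB2) = max(32, 32) = 32

32


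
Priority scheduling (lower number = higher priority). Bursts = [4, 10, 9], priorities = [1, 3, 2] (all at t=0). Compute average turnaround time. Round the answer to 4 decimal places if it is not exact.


Sort by priority (ascending = highest first):
Order: [(1, 4), (2, 9), (3, 10)]
Completion times:
  Priority 1, burst=4, C=4
  Priority 2, burst=9, C=13
  Priority 3, burst=10, C=23
Average turnaround = 40/3 = 13.3333

13.3333


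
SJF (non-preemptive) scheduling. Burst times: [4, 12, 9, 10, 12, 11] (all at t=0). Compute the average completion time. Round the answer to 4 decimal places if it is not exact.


SJF order (ascending): [4, 9, 10, 11, 12, 12]
Completion times:
  Job 1: burst=4, C=4
  Job 2: burst=9, C=13
  Job 3: burst=10, C=23
  Job 4: burst=11, C=34
  Job 5: burst=12, C=46
  Job 6: burst=12, C=58
Average completion = 178/6 = 29.6667

29.6667


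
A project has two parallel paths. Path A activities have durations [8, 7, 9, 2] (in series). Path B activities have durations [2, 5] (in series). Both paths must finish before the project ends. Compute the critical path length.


Path A total = 8 + 7 + 9 + 2 = 26
Path B total = 2 + 5 = 7
Critical path = longest path = max(26, 7) = 26

26


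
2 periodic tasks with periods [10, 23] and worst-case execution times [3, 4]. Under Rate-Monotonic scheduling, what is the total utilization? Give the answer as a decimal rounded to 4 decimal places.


Compute individual utilizations (exact fractions):
  Task 1: C/T = 3/10 (approx. 0.3)
  Task 2: C/T = 4/23 (approx. 0.1739)
Total utilization U = 3/10 + 4/23 = 109/230
Rounded to 4 decimal places: U = 0.4739
RM (Liu & Layland) bound for 2 tasks = 0.828427; compare with U = 109/230 (approx. 0.473913)
U <= bound, so schedulable by RM sufficient condition.

0.4739


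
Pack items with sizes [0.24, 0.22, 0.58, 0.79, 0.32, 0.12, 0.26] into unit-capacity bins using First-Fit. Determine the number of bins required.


Place items sequentially using First-Fit:
  Item 0.24 -> new Bin 1
  Item 0.22 -> Bin 1 (now 0.46)
  Item 0.58 -> new Bin 2
  Item 0.79 -> new Bin 3
  Item 0.32 -> Bin 1 (now 0.78)
  Item 0.12 -> Bin 1 (now 0.9)
  Item 0.26 -> Bin 2 (now 0.84)
Total bins used = 3

3


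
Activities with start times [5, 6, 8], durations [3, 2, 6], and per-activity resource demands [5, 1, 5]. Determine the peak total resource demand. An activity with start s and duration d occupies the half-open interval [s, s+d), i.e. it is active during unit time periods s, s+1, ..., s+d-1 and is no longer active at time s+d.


Each activity i is active on [start_i, start_i + duration_i).
Compute total resource usage per time slot:
  t=0: active resources = [], total = 0
  t=1: active resources = [], total = 0
  t=2: active resources = [], total = 0
  t=3: active resources = [], total = 0
  t=4: active resources = [], total = 0
  t=5: active resources = [5], total = 5
  t=6: active resources = [5, 1], total = 6
  t=7: active resources = [5, 1], total = 6
  t=8: active resources = [5], total = 5
  t=9: active resources = [5], total = 5
  t=10: active resources = [5], total = 5
  t=11: active resources = [5], total = 5
  t=12: active resources = [5], total = 5
  t=13: active resources = [5], total = 5
Peak resource demand = 6

6


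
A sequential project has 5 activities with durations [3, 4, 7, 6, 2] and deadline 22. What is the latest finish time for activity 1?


LF(activity 1) = deadline - sum of successor durations
Successors: activities 2 through 5 with durations [4, 7, 6, 2]
Sum of successor durations = 19
LF = 22 - 19 = 3

3


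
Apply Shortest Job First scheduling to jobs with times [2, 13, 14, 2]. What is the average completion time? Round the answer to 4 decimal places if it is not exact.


SJF order (ascending): [2, 2, 13, 14]
Completion times:
  Job 1: burst=2, C=2
  Job 2: burst=2, C=4
  Job 3: burst=13, C=17
  Job 4: burst=14, C=31
Average completion = 54/4 = 13.5

13.5


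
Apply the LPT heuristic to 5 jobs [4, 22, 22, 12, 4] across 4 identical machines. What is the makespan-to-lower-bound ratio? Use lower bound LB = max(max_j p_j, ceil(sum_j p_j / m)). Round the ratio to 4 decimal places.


LPT order: [22, 22, 12, 4, 4]
Machine loads after assignment: [22, 22, 12, 8]
LPT makespan = 22
Lower bound = max(max_job, ceil(total/4)) = max(22, 16) = 22
Ratio = 22 / 22 = 1.0

1.0


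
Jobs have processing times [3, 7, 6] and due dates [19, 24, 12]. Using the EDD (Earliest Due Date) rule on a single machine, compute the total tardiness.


Sort by due date (EDD order): [(6, 12), (3, 19), (7, 24)]
Compute completion times and tardiness:
  Job 1: p=6, d=12, C=6, tardiness=max(0,6-12)=0
  Job 2: p=3, d=19, C=9, tardiness=max(0,9-19)=0
  Job 3: p=7, d=24, C=16, tardiness=max(0,16-24)=0
Total tardiness = 0

0


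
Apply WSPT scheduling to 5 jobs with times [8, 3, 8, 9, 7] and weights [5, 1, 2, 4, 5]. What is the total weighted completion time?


Compute p/w ratios and sort ascending (WSPT): [(7, 5), (8, 5), (9, 4), (3, 1), (8, 2)]
Compute weighted completion times:
  Job (p=7,w=5): C=7, w*C=5*7=35
  Job (p=8,w=5): C=15, w*C=5*15=75
  Job (p=9,w=4): C=24, w*C=4*24=96
  Job (p=3,w=1): C=27, w*C=1*27=27
  Job (p=8,w=2): C=35, w*C=2*35=70
Total weighted completion time = 303

303


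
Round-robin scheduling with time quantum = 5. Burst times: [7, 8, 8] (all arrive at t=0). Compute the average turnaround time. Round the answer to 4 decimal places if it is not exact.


Time quantum = 5
Execution trace:
  J1 runs 5 units, time = 5
  J2 runs 5 units, time = 10
  J3 runs 5 units, time = 15
  J1 runs 2 units, time = 17
  J2 runs 3 units, time = 20
  J3 runs 3 units, time = 23
Finish times: [17, 20, 23]
Average turnaround = 60/3 = 20.0

20.0


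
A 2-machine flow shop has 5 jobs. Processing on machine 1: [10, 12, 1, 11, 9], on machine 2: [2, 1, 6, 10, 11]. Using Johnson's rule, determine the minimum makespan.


Apply Johnson's rule:
  Group 1 (a <= b): [(3, 1, 6), (5, 9, 11)]
  Group 2 (a > b): [(4, 11, 10), (1, 10, 2), (2, 12, 1)]
Optimal job order: [3, 5, 4, 1, 2]
Schedule:
  Job 3: M1 done at 1, M2 done at 7
  Job 5: M1 done at 10, M2 done at 21
  Job 4: M1 done at 21, M2 done at 31
  Job 1: M1 done at 31, M2 done at 33
  Job 2: M1 done at 43, M2 done at 44
Makespan = 44

44


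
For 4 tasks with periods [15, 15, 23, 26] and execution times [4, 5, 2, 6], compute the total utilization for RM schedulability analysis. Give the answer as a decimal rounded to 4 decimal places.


Compute individual utilizations (exact fractions):
  Task 1: C/T = 4/15 (approx. 0.2667)
  Task 2: C/T = 5/15 = 1/3 (approx. 0.3333)
  Task 3: C/T = 2/23 (approx. 0.087)
  Task 4: C/T = 6/26 = 3/13 (approx. 0.2308)
Total utilization U = 4/15 + 1/3 + 2/23 + 3/13 = 1372/1495
Rounded to 4 decimal places: U = 0.9177
RM (Liu & Layland) bound for 4 tasks = 0.756828; compare with U = 1372/1495 (approx. 0.917726)
bound < U <= 1, so the RM sufficient condition is not met (inconclusive; an exact test such as response-time analysis is needed).

0.9177


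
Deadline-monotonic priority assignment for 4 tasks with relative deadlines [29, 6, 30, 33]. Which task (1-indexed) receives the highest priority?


Sort tasks by relative deadline (ascending):
  Task 2: deadline = 6
  Task 1: deadline = 29
  Task 3: deadline = 30
  Task 4: deadline = 33
Priority order (highest first): [2, 1, 3, 4]
Highest priority task = 2

2


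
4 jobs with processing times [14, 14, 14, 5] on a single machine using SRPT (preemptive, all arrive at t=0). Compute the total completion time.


Since all jobs arrive at t=0, SRPT equals SPT ordering.
SPT order: [5, 14, 14, 14]
Completion times:
  Job 1: p=5, C=5
  Job 2: p=14, C=19
  Job 3: p=14, C=33
  Job 4: p=14, C=47
Total completion time = 5 + 19 + 33 + 47 = 104

104


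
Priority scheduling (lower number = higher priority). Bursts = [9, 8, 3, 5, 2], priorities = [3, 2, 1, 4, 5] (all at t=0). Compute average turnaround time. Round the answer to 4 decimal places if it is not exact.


Sort by priority (ascending = highest first):
Order: [(1, 3), (2, 8), (3, 9), (4, 5), (5, 2)]
Completion times:
  Priority 1, burst=3, C=3
  Priority 2, burst=8, C=11
  Priority 3, burst=9, C=20
  Priority 4, burst=5, C=25
  Priority 5, burst=2, C=27
Average turnaround = 86/5 = 17.2

17.2


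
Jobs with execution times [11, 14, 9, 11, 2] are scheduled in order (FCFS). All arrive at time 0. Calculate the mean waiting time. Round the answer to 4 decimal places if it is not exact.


FCFS order (as given): [11, 14, 9, 11, 2]
Waiting times:
  Job 1: wait = 0
  Job 2: wait = 11
  Job 3: wait = 25
  Job 4: wait = 34
  Job 5: wait = 45
Sum of waiting times = 115
Average waiting time = 115/5 = 23.0

23.0


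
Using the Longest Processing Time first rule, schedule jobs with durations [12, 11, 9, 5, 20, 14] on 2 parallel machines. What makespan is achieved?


Sort jobs in decreasing order (LPT): [20, 14, 12, 11, 9, 5]
Assign each job to the least loaded machine:
  Machine 1: jobs [20, 11, 5], load = 36
  Machine 2: jobs [14, 12, 9], load = 35
Makespan = max load = 36

36


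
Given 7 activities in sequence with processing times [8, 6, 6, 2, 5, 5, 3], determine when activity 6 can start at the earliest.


Activity 6 starts after activities 1 through 5 complete.
Predecessor durations: [8, 6, 6, 2, 5]
ES = 8 + 6 + 6 + 2 + 5 = 27

27


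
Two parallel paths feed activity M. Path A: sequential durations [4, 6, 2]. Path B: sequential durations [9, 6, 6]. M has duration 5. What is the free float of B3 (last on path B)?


ES(B3) = sum of predecessors on chain B = 15
EF(B3) = ES + duration = 15 + 6 = 21
Successor of B3 is M. ES(M) = max(sum(A), sum(B)) = max(12, 21) = 21
Free float = ES(successor) - EF(current) = 21 - 21 = 0

0


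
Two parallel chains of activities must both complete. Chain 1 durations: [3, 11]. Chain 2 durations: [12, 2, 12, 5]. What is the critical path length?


Path A total = 3 + 11 = 14
Path B total = 12 + 2 + 12 + 5 = 31
Critical path = longest path = max(14, 31) = 31

31


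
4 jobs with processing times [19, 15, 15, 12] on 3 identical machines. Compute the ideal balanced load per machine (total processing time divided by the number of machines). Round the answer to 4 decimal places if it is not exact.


Total processing time = 19 + 15 + 15 + 12 = 61
Number of machines = 3
Ideal balanced load = 61 / 3 = 20.3333

20.3333


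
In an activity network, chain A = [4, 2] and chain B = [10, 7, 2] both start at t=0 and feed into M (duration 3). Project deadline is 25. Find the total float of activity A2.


Forward pass: ES(A2) = sum of predecessors on chain A = 4
EF = ES + duration = 4 + 2 = 6
Backward pass: LF(M) = deadline = 25; LS(M) = 25 - 3 = 22
LF(A2) = LS(M) - sum(successors on chain A) = 22 - 0 = 22
LS = LF - duration = 22 - 2 = 20
Total float = LS - ES = 20 - 4 = 16

16


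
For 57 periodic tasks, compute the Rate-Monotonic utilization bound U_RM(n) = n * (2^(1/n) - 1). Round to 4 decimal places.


Compute 2^(1/57) = 1.0122347161
Subtract 1: 1.0122347161 - 1 = 0.0122347161
Multiply by n: 57 * 0.0122347161 = 0.6973788177
Round to 4 dp: 0.6974

0.6974


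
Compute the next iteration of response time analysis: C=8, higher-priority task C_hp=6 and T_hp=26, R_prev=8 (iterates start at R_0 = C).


R_next = C + ceil(R_prev / T_hp) * C_hp
ceil(8 / 26) = ceil(0.3077) = 1
Interference = 1 * 6 = 6
R_next = 8 + 6 = 14

14


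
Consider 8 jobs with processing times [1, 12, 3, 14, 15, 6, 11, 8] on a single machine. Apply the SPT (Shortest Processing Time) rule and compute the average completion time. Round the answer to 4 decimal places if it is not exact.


Sort jobs by processing time (SPT order): [1, 3, 6, 8, 11, 12, 14, 15]
Compute completion times sequentially:
  Job 1: processing = 1, completes at 1
  Job 2: processing = 3, completes at 4
  Job 3: processing = 6, completes at 10
  Job 4: processing = 8, completes at 18
  Job 5: processing = 11, completes at 29
  Job 6: processing = 12, completes at 41
  Job 7: processing = 14, completes at 55
  Job 8: processing = 15, completes at 70
Sum of completion times = 228
Average completion time = 228/8 = 28.5

28.5


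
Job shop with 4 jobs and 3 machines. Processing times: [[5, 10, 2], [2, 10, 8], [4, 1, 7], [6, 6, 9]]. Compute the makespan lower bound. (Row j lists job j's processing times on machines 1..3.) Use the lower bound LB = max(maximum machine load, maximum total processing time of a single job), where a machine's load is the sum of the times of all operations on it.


Machine loads:
  Machine 1: 5 + 2 + 4 + 6 = 17
  Machine 2: 10 + 10 + 1 + 6 = 27
  Machine 3: 2 + 8 + 7 + 9 = 26
Max machine load = 27
Job totals:
  Job 1: 17
  Job 2: 20
  Job 3: 12
  Job 4: 21
Max job total = 21
Lower bound = max(27, 21) = 27

27


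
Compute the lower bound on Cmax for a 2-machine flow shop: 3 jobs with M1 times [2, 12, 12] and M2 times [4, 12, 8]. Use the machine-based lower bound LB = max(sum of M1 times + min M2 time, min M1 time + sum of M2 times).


LB1 = sum(M1 times) + min(M2 times) = 26 + 4 = 30
LB2 = min(M1 times) + sum(M2 times) = 2 + 24 = 26
Lower bound = max(LB1, LB2) = max(30, 26) = 30

30


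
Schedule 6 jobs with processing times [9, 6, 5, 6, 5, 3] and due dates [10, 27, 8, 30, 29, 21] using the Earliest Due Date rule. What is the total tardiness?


Sort by due date (EDD order): [(5, 8), (9, 10), (3, 21), (6, 27), (5, 29), (6, 30)]
Compute completion times and tardiness:
  Job 1: p=5, d=8, C=5, tardiness=max(0,5-8)=0
  Job 2: p=9, d=10, C=14, tardiness=max(0,14-10)=4
  Job 3: p=3, d=21, C=17, tardiness=max(0,17-21)=0
  Job 4: p=6, d=27, C=23, tardiness=max(0,23-27)=0
  Job 5: p=5, d=29, C=28, tardiness=max(0,28-29)=0
  Job 6: p=6, d=30, C=34, tardiness=max(0,34-30)=4
Total tardiness = 8

8


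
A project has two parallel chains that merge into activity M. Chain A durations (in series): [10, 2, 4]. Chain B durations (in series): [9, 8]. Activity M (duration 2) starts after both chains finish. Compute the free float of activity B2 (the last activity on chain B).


ES(B2) = sum of predecessors on chain B = 9
EF(B2) = ES + duration = 9 + 8 = 17
Successor of B2 is M. ES(M) = max(sum(A), sum(B)) = max(16, 17) = 17
Free float = ES(successor) - EF(current) = 17 - 17 = 0

0


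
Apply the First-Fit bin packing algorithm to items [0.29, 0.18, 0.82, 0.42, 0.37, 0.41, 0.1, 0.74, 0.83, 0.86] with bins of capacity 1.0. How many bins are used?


Place items sequentially using First-Fit:
  Item 0.29 -> new Bin 1
  Item 0.18 -> Bin 1 (now 0.47)
  Item 0.82 -> new Bin 2
  Item 0.42 -> Bin 1 (now 0.89)
  Item 0.37 -> new Bin 3
  Item 0.41 -> Bin 3 (now 0.78)
  Item 0.1 -> Bin 1 (now 0.99)
  Item 0.74 -> new Bin 4
  Item 0.83 -> new Bin 5
  Item 0.86 -> new Bin 6
Total bins used = 6

6


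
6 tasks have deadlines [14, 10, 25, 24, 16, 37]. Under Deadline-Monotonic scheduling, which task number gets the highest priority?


Sort tasks by relative deadline (ascending):
  Task 2: deadline = 10
  Task 1: deadline = 14
  Task 5: deadline = 16
  Task 4: deadline = 24
  Task 3: deadline = 25
  Task 6: deadline = 37
Priority order (highest first): [2, 1, 5, 4, 3, 6]
Highest priority task = 2

2


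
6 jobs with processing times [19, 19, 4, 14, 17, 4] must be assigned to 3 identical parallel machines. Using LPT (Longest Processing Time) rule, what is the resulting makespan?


Sort jobs in decreasing order (LPT): [19, 19, 17, 14, 4, 4]
Assign each job to the least loaded machine:
  Machine 1: jobs [19, 4], load = 23
  Machine 2: jobs [19, 4], load = 23
  Machine 3: jobs [17, 14], load = 31
Makespan = max load = 31

31


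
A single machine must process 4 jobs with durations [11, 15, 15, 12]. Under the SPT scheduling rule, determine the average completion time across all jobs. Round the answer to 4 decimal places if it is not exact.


Sort jobs by processing time (SPT order): [11, 12, 15, 15]
Compute completion times sequentially:
  Job 1: processing = 11, completes at 11
  Job 2: processing = 12, completes at 23
  Job 3: processing = 15, completes at 38
  Job 4: processing = 15, completes at 53
Sum of completion times = 125
Average completion time = 125/4 = 31.25

31.25


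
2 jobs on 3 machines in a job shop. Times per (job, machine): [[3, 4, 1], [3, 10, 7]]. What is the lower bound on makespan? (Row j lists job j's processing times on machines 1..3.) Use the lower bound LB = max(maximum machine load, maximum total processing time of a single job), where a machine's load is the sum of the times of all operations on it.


Machine loads:
  Machine 1: 3 + 3 = 6
  Machine 2: 4 + 10 = 14
  Machine 3: 1 + 7 = 8
Max machine load = 14
Job totals:
  Job 1: 8
  Job 2: 20
Max job total = 20
Lower bound = max(14, 20) = 20

20


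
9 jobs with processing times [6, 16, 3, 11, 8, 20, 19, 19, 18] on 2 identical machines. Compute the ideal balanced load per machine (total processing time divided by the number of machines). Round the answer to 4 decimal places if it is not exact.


Total processing time = 6 + 16 + 3 + 11 + 8 + 20 + 19 + 19 + 18 = 120
Number of machines = 2
Ideal balanced load = 120 / 2 = 60.0

60.0


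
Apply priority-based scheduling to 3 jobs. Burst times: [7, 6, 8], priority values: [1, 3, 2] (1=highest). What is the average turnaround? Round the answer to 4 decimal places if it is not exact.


Sort by priority (ascending = highest first):
Order: [(1, 7), (2, 8), (3, 6)]
Completion times:
  Priority 1, burst=7, C=7
  Priority 2, burst=8, C=15
  Priority 3, burst=6, C=21
Average turnaround = 43/3 = 14.3333

14.3333


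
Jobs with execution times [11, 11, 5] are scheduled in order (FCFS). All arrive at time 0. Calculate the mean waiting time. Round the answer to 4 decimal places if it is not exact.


FCFS order (as given): [11, 11, 5]
Waiting times:
  Job 1: wait = 0
  Job 2: wait = 11
  Job 3: wait = 22
Sum of waiting times = 33
Average waiting time = 33/3 = 11.0

11.0


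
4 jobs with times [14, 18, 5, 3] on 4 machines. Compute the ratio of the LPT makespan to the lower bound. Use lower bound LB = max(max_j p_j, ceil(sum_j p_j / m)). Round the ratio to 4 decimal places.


LPT order: [18, 14, 5, 3]
Machine loads after assignment: [18, 14, 5, 3]
LPT makespan = 18
Lower bound = max(max_job, ceil(total/4)) = max(18, 10) = 18
Ratio = 18 / 18 = 1.0

1.0


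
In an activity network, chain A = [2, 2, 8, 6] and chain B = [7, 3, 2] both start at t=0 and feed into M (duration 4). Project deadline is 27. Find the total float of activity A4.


Forward pass: ES(A4) = sum of predecessors on chain A = 12
EF = ES + duration = 12 + 6 = 18
Backward pass: LF(M) = deadline = 27; LS(M) = 27 - 4 = 23
LF(A4) = LS(M) - sum(successors on chain A) = 23 - 0 = 23
LS = LF - duration = 23 - 6 = 17
Total float = LS - ES = 17 - 12 = 5

5


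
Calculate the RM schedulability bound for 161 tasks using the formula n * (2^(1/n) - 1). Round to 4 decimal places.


Compute 2^(1/161) = 1.0043145429
Subtract 1: 1.0043145429 - 1 = 0.0043145429
Multiply by n: 161 * 0.0043145429 = 0.6946414069
Round to 4 dp: 0.6946

0.6946


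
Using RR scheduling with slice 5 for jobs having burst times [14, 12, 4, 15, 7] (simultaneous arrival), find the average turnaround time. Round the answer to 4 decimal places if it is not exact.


Time quantum = 5
Execution trace:
  J1 runs 5 units, time = 5
  J2 runs 5 units, time = 10
  J3 runs 4 units, time = 14
  J4 runs 5 units, time = 19
  J5 runs 5 units, time = 24
  J1 runs 5 units, time = 29
  J2 runs 5 units, time = 34
  J4 runs 5 units, time = 39
  J5 runs 2 units, time = 41
  J1 runs 4 units, time = 45
  J2 runs 2 units, time = 47
  J4 runs 5 units, time = 52
Finish times: [45, 47, 14, 52, 41]
Average turnaround = 199/5 = 39.8

39.8


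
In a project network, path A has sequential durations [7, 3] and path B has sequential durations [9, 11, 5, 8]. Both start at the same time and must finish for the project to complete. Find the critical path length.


Path A total = 7 + 3 = 10
Path B total = 9 + 11 + 5 + 8 = 33
Critical path = longest path = max(10, 33) = 33

33


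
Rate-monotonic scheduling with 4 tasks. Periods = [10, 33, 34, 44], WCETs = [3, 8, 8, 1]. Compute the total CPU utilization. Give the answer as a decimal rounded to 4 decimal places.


Compute individual utilizations (exact fractions):
  Task 1: C/T = 3/10 (approx. 0.3)
  Task 2: C/T = 8/33 (approx. 0.2424)
  Task 3: C/T = 8/34 = 4/17 (approx. 0.2353)
  Task 4: C/T = 1/44 (approx. 0.0227)
Total utilization U = 3/10 + 8/33 + 4/17 + 1/44 = 8981/11220
Rounded to 4 decimal places: U = 0.8004
RM (Liu & Layland) bound for 4 tasks = 0.756828; compare with U = 8981/11220 (approx. 0.800446)
bound < U <= 1, so the RM sufficient condition is not met (inconclusive; an exact test such as response-time analysis is needed).

0.8004


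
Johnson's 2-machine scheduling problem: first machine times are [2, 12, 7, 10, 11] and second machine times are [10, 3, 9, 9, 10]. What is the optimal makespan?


Apply Johnson's rule:
  Group 1 (a <= b): [(1, 2, 10), (3, 7, 9)]
  Group 2 (a > b): [(5, 11, 10), (4, 10, 9), (2, 12, 3)]
Optimal job order: [1, 3, 5, 4, 2]
Schedule:
  Job 1: M1 done at 2, M2 done at 12
  Job 3: M1 done at 9, M2 done at 21
  Job 5: M1 done at 20, M2 done at 31
  Job 4: M1 done at 30, M2 done at 40
  Job 2: M1 done at 42, M2 done at 45
Makespan = 45

45


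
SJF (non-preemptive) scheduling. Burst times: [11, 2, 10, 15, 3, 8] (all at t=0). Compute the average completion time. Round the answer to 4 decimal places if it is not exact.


SJF order (ascending): [2, 3, 8, 10, 11, 15]
Completion times:
  Job 1: burst=2, C=2
  Job 2: burst=3, C=5
  Job 3: burst=8, C=13
  Job 4: burst=10, C=23
  Job 5: burst=11, C=34
  Job 6: burst=15, C=49
Average completion = 126/6 = 21.0

21.0


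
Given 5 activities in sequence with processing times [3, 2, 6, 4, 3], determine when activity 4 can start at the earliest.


Activity 4 starts after activities 1 through 3 complete.
Predecessor durations: [3, 2, 6]
ES = 3 + 2 + 6 = 11

11


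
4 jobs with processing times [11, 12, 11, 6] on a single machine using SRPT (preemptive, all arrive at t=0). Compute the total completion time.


Since all jobs arrive at t=0, SRPT equals SPT ordering.
SPT order: [6, 11, 11, 12]
Completion times:
  Job 1: p=6, C=6
  Job 2: p=11, C=17
  Job 3: p=11, C=28
  Job 4: p=12, C=40
Total completion time = 6 + 17 + 28 + 40 = 91

91


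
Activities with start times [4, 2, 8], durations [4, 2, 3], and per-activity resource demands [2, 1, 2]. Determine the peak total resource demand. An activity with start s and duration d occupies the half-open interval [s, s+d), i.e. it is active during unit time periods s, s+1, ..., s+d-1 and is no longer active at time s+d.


Each activity i is active on [start_i, start_i + duration_i).
Compute total resource usage per time slot:
  t=0: active resources = [], total = 0
  t=1: active resources = [], total = 0
  t=2: active resources = [1], total = 1
  t=3: active resources = [1], total = 1
  t=4: active resources = [2], total = 2
  t=5: active resources = [2], total = 2
  t=6: active resources = [2], total = 2
  t=7: active resources = [2], total = 2
  t=8: active resources = [2], total = 2
  t=9: active resources = [2], total = 2
  t=10: active resources = [2], total = 2
Peak resource demand = 2

2


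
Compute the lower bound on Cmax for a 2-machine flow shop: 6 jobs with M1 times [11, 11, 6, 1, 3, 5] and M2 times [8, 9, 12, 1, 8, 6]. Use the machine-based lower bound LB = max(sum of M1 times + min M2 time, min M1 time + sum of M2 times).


LB1 = sum(M1 times) + min(M2 times) = 37 + 1 = 38
LB2 = min(M1 times) + sum(M2 times) = 1 + 44 = 45
Lower bound = max(LB1, LB2) = max(38, 45) = 45

45


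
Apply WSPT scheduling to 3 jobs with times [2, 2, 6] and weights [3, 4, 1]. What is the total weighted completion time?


Compute p/w ratios and sort ascending (WSPT): [(2, 4), (2, 3), (6, 1)]
Compute weighted completion times:
  Job (p=2,w=4): C=2, w*C=4*2=8
  Job (p=2,w=3): C=4, w*C=3*4=12
  Job (p=6,w=1): C=10, w*C=1*10=10
Total weighted completion time = 30

30


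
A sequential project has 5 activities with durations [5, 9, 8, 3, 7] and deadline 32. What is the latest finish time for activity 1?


LF(activity 1) = deadline - sum of successor durations
Successors: activities 2 through 5 with durations [9, 8, 3, 7]
Sum of successor durations = 27
LF = 32 - 27 = 5

5


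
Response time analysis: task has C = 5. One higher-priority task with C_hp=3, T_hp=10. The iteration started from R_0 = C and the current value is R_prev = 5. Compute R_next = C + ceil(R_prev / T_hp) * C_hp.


R_next = C + ceil(R_prev / T_hp) * C_hp
ceil(5 / 10) = ceil(0.5) = 1
Interference = 1 * 3 = 3
R_next = 5 + 3 = 8

8


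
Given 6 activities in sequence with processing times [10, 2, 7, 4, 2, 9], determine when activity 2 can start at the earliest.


Activity 2 starts after activities 1 through 1 complete.
Predecessor durations: [10]
ES = 10 = 10

10


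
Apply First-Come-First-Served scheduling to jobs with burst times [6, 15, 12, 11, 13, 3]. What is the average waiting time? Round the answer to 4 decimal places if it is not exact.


FCFS order (as given): [6, 15, 12, 11, 13, 3]
Waiting times:
  Job 1: wait = 0
  Job 2: wait = 6
  Job 3: wait = 21
  Job 4: wait = 33
  Job 5: wait = 44
  Job 6: wait = 57
Sum of waiting times = 161
Average waiting time = 161/6 = 26.8333

26.8333


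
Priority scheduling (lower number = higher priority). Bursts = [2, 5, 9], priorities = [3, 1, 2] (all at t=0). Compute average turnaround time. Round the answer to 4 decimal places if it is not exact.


Sort by priority (ascending = highest first):
Order: [(1, 5), (2, 9), (3, 2)]
Completion times:
  Priority 1, burst=5, C=5
  Priority 2, burst=9, C=14
  Priority 3, burst=2, C=16
Average turnaround = 35/3 = 11.6667

11.6667


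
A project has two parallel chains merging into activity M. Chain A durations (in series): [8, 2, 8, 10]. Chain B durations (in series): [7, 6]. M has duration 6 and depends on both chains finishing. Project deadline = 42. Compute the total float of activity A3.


Forward pass: ES(A3) = sum of predecessors on chain A = 10
EF = ES + duration = 10 + 8 = 18
Backward pass: LF(M) = deadline = 42; LS(M) = 42 - 6 = 36
LF(A3) = LS(M) - sum(successors on chain A) = 36 - 10 = 26
LS = LF - duration = 26 - 8 = 18
Total float = LS - ES = 18 - 10 = 8

8


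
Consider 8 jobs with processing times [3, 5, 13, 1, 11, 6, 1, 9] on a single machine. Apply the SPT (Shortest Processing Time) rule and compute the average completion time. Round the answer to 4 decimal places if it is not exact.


Sort jobs by processing time (SPT order): [1, 1, 3, 5, 6, 9, 11, 13]
Compute completion times sequentially:
  Job 1: processing = 1, completes at 1
  Job 2: processing = 1, completes at 2
  Job 3: processing = 3, completes at 5
  Job 4: processing = 5, completes at 10
  Job 5: processing = 6, completes at 16
  Job 6: processing = 9, completes at 25
  Job 7: processing = 11, completes at 36
  Job 8: processing = 13, completes at 49
Sum of completion times = 144
Average completion time = 144/8 = 18.0

18.0


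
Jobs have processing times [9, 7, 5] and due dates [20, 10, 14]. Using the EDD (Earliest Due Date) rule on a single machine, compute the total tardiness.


Sort by due date (EDD order): [(7, 10), (5, 14), (9, 20)]
Compute completion times and tardiness:
  Job 1: p=7, d=10, C=7, tardiness=max(0,7-10)=0
  Job 2: p=5, d=14, C=12, tardiness=max(0,12-14)=0
  Job 3: p=9, d=20, C=21, tardiness=max(0,21-20)=1
Total tardiness = 1

1


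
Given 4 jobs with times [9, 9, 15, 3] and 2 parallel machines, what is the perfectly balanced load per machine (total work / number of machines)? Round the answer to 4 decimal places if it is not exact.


Total processing time = 9 + 9 + 15 + 3 = 36
Number of machines = 2
Ideal balanced load = 36 / 2 = 18.0

18.0


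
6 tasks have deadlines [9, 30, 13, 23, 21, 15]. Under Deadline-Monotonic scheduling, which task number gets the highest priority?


Sort tasks by relative deadline (ascending):
  Task 1: deadline = 9
  Task 3: deadline = 13
  Task 6: deadline = 15
  Task 5: deadline = 21
  Task 4: deadline = 23
  Task 2: deadline = 30
Priority order (highest first): [1, 3, 6, 5, 4, 2]
Highest priority task = 1

1


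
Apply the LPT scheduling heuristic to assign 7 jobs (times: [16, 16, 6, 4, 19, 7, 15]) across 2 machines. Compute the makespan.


Sort jobs in decreasing order (LPT): [19, 16, 16, 15, 7, 6, 4]
Assign each job to the least loaded machine:
  Machine 1: jobs [19, 15, 6], load = 40
  Machine 2: jobs [16, 16, 7, 4], load = 43
Makespan = max load = 43

43


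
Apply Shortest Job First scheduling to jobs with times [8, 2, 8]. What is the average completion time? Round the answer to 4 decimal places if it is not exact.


SJF order (ascending): [2, 8, 8]
Completion times:
  Job 1: burst=2, C=2
  Job 2: burst=8, C=10
  Job 3: burst=8, C=18
Average completion = 30/3 = 10.0

10.0


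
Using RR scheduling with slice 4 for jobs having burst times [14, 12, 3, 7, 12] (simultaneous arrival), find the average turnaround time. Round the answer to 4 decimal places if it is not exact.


Time quantum = 4
Execution trace:
  J1 runs 4 units, time = 4
  J2 runs 4 units, time = 8
  J3 runs 3 units, time = 11
  J4 runs 4 units, time = 15
  J5 runs 4 units, time = 19
  J1 runs 4 units, time = 23
  J2 runs 4 units, time = 27
  J4 runs 3 units, time = 30
  J5 runs 4 units, time = 34
  J1 runs 4 units, time = 38
  J2 runs 4 units, time = 42
  J5 runs 4 units, time = 46
  J1 runs 2 units, time = 48
Finish times: [48, 42, 11, 30, 46]
Average turnaround = 177/5 = 35.4

35.4


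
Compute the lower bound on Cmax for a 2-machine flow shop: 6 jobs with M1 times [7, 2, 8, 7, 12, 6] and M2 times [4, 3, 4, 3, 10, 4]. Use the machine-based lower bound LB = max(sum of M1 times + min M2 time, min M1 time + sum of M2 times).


LB1 = sum(M1 times) + min(M2 times) = 42 + 3 = 45
LB2 = min(M1 times) + sum(M2 times) = 2 + 28 = 30
Lower bound = max(LB1, LB2) = max(45, 30) = 45

45


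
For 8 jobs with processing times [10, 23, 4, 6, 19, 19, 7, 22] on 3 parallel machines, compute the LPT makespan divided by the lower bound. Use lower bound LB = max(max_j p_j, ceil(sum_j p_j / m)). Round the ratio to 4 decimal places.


LPT order: [23, 22, 19, 19, 10, 7, 6, 4]
Machine loads after assignment: [36, 36, 38]
LPT makespan = 38
Lower bound = max(max_job, ceil(total/3)) = max(23, 37) = 37
Ratio = 38 / 37 = 1.027

1.027


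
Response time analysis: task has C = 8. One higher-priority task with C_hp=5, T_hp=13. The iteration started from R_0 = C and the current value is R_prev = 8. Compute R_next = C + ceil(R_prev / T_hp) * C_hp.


R_next = C + ceil(R_prev / T_hp) * C_hp
ceil(8 / 13) = ceil(0.6154) = 1
Interference = 1 * 5 = 5
R_next = 8 + 5 = 13

13


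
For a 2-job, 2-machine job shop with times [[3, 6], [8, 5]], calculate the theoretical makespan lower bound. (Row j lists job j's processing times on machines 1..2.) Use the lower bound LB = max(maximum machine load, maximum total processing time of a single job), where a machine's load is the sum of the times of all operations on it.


Machine loads:
  Machine 1: 3 + 8 = 11
  Machine 2: 6 + 5 = 11
Max machine load = 11
Job totals:
  Job 1: 9
  Job 2: 13
Max job total = 13
Lower bound = max(11, 13) = 13

13


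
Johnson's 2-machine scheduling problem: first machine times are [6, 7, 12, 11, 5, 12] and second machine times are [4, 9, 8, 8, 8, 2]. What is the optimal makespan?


Apply Johnson's rule:
  Group 1 (a <= b): [(5, 5, 8), (2, 7, 9)]
  Group 2 (a > b): [(3, 12, 8), (4, 11, 8), (1, 6, 4), (6, 12, 2)]
Optimal job order: [5, 2, 3, 4, 1, 6]
Schedule:
  Job 5: M1 done at 5, M2 done at 13
  Job 2: M1 done at 12, M2 done at 22
  Job 3: M1 done at 24, M2 done at 32
  Job 4: M1 done at 35, M2 done at 43
  Job 1: M1 done at 41, M2 done at 47
  Job 6: M1 done at 53, M2 done at 55
Makespan = 55

55


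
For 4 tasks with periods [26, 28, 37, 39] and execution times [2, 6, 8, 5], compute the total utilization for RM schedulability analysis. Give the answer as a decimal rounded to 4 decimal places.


Compute individual utilizations (exact fractions):
  Task 1: C/T = 2/26 = 1/13 (approx. 0.0769)
  Task 2: C/T = 6/28 = 3/14 (approx. 0.2143)
  Task 3: C/T = 8/37 (approx. 0.2162)
  Task 4: C/T = 5/39 (approx. 0.1282)
Total utilization U = 1/13 + 3/14 + 8/37 + 5/39 = 12841/20202
Rounded to 4 decimal places: U = 0.6356
RM (Liu & Layland) bound for 4 tasks = 0.756828; compare with U = 12841/20202 (approx. 0.635630)
U <= bound, so schedulable by RM sufficient condition.

0.6356


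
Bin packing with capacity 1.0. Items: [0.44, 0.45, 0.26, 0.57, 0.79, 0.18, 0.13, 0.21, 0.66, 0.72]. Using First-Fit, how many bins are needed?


Place items sequentially using First-Fit:
  Item 0.44 -> new Bin 1
  Item 0.45 -> Bin 1 (now 0.89)
  Item 0.26 -> new Bin 2
  Item 0.57 -> Bin 2 (now 0.83)
  Item 0.79 -> new Bin 3
  Item 0.18 -> Bin 3 (now 0.97)
  Item 0.13 -> Bin 2 (now 0.96)
  Item 0.21 -> new Bin 4
  Item 0.66 -> Bin 4 (now 0.87)
  Item 0.72 -> new Bin 5
Total bins used = 5

5


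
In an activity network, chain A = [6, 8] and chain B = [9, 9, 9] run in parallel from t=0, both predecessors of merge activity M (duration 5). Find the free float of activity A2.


ES(A2) = sum of predecessors on chain A = 6
EF(A2) = ES + duration = 6 + 8 = 14
Successor of A2 is M. ES(M) = max(sum(A), sum(B)) = max(14, 27) = 27
Free float = ES(successor) - EF(current) = 27 - 14 = 13

13


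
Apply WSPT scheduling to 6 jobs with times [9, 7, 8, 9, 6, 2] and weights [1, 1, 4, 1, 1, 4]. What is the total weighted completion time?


Compute p/w ratios and sort ascending (WSPT): [(2, 4), (8, 4), (6, 1), (7, 1), (9, 1), (9, 1)]
Compute weighted completion times:
  Job (p=2,w=4): C=2, w*C=4*2=8
  Job (p=8,w=4): C=10, w*C=4*10=40
  Job (p=6,w=1): C=16, w*C=1*16=16
  Job (p=7,w=1): C=23, w*C=1*23=23
  Job (p=9,w=1): C=32, w*C=1*32=32
  Job (p=9,w=1): C=41, w*C=1*41=41
Total weighted completion time = 160

160


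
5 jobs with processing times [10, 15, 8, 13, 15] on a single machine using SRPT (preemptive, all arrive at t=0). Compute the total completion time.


Since all jobs arrive at t=0, SRPT equals SPT ordering.
SPT order: [8, 10, 13, 15, 15]
Completion times:
  Job 1: p=8, C=8
  Job 2: p=10, C=18
  Job 3: p=13, C=31
  Job 4: p=15, C=46
  Job 5: p=15, C=61
Total completion time = 8 + 18 + 31 + 46 + 61 = 164

164


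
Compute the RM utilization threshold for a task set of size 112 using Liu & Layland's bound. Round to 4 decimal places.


Compute 2^(1/112) = 1.0062080044
Subtract 1: 1.0062080044 - 1 = 0.0062080044
Multiply by n: 112 * 0.0062080044 = 0.6952964928
Round to 4 dp: 0.6953

0.6953


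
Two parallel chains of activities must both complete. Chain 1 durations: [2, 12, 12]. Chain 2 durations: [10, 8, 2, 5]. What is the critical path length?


Path A total = 2 + 12 + 12 = 26
Path B total = 10 + 8 + 2 + 5 = 25
Critical path = longest path = max(26, 25) = 26

26


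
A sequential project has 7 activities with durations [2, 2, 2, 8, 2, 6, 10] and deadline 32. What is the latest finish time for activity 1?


LF(activity 1) = deadline - sum of successor durations
Successors: activities 2 through 7 with durations [2, 2, 8, 2, 6, 10]
Sum of successor durations = 30
LF = 32 - 30 = 2

2


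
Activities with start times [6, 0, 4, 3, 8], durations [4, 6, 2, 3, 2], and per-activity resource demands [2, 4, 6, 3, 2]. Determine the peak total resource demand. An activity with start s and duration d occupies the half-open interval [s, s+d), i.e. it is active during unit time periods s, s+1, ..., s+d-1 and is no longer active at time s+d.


Each activity i is active on [start_i, start_i + duration_i).
Compute total resource usage per time slot:
  t=0: active resources = [4], total = 4
  t=1: active resources = [4], total = 4
  t=2: active resources = [4], total = 4
  t=3: active resources = [4, 3], total = 7
  t=4: active resources = [4, 6, 3], total = 13
  t=5: active resources = [4, 6, 3], total = 13
  t=6: active resources = [2], total = 2
  t=7: active resources = [2], total = 2
  t=8: active resources = [2, 2], total = 4
  t=9: active resources = [2, 2], total = 4
Peak resource demand = 13

13
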